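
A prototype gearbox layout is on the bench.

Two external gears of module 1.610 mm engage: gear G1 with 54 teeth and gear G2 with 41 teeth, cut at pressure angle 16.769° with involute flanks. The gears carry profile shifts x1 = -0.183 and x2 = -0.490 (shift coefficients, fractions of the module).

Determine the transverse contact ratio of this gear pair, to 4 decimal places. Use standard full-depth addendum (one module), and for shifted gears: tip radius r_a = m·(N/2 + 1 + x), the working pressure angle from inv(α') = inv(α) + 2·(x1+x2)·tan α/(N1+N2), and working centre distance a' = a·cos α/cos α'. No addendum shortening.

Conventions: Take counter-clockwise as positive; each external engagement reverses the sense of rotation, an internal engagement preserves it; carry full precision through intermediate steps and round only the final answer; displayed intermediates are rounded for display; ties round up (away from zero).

2.2964

topology: single-mesh involute geometry — m = 1.610, 54T/41T pair
base radii: r_b1 = 41.621470, r_b2 = 31.601487
tip radii: r_a1 = 44.785370, r_a2 = 33.826100
inv(α') = inv(16.769°) + 2·(-0.183-0.490)·tan α/(54+41) = 0.00438393  ⇒  α' = 13.42463°
a' = a·cos α / cos α' = 76.4750·cos 16.769°/cos 13.42463° = 75.279892
action lengths: √(r_a1²−r_b1²) = 16.534285, √(r_a2²−r_b2²) = 12.064455
base pitch p_b = π·m·cos α = 4.842878
CR = (16.534285 + 12.064455 − 75.279892·sin 13.42463°)/4.842878 = 2.296425
contact ratio ≈ 2.2964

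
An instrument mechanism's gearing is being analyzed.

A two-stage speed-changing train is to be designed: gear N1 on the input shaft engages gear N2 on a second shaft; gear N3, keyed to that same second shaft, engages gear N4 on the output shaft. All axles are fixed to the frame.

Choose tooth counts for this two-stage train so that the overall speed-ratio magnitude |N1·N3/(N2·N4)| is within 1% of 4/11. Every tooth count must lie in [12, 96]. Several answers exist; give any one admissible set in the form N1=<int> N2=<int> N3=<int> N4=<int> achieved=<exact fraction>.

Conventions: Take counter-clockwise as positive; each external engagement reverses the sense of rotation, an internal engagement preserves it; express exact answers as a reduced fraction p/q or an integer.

N1=12 N2=18 N3=12 N4=22 achieved=4/11

topology: fixed-axis compound train — 2 stages, target 4/11
target = 4/11 in lowest terms: an exact hit needs N1·N3 = k·4 and N2·N4 = k·11 for one integer k, every count in [12, 96]; additionally prefer no 1:1 stage (N1 ≠ N2, N3 ≠ N4)
k = 1…35: no 1:1-free in-range split of k·4 and k·11 into factor pairs; take k = 36
k = 36: N1·N3 = 144 = 12·12, N2·N4 = 396 = 18·22
achieved = 12·12/(18·22) = 4/11; |achieved − target| = 0 ≤ 1/275 ✓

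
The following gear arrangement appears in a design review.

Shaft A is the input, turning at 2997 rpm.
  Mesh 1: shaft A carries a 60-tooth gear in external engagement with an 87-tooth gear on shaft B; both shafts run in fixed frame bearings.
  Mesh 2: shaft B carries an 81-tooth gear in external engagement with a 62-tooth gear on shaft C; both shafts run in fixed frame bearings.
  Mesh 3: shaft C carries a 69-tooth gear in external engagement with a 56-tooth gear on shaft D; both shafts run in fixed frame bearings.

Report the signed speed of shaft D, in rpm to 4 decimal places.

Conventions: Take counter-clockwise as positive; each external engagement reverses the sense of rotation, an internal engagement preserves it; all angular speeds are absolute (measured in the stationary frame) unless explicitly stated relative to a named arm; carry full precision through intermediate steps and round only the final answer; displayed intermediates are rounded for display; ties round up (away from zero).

-3327.1558 rpm

topology: fixed-axis compound train — 3 meshes, A→D
mesh 1 [60T→87T]: ω = 2997.0000×60/87 = 2066.8966 rpm, sense flips to −
mesh 2 [81T→62T]: ω = 2066.8966×81/62 = 2700.3003 rpm, sense flips to +
mesh 3 [69T→56T]: ω = 2700.3003×69/56 = 3327.1558 rpm, sense flips to −
signed output speed = -3327.1558 rpm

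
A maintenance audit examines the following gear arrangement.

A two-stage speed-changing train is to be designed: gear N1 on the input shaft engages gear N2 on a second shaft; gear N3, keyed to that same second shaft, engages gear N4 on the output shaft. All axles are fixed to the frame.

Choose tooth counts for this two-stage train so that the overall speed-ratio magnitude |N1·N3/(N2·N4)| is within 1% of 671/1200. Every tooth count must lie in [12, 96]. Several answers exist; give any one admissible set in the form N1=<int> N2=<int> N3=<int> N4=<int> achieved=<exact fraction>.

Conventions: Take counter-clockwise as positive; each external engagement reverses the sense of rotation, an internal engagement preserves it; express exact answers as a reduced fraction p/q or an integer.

N1=22 N2=25 N3=61 N4=96 achieved=671/1200

topology: fixed-axis compound train — 2 stages, target 671/1200
target = 671/1200 in lowest terms: an exact hit needs N1·N3 = k·671 and N2·N4 = k·1200 for one integer k, every count in [12, 96]; additionally prefer no 1:1 stage (N1 ≠ N2, N3 ≠ N4)
k = 1: no 1:1-free in-range split of k·671 and k·1200 into factor pairs; take k = 2
k = 2: N1·N3 = 1342 = 22·61, N2·N4 = 2400 = 25·96
achieved = 22·61/(25·96) = 671/1200; |achieved − target| = 0 ≤ 671/120000 ✓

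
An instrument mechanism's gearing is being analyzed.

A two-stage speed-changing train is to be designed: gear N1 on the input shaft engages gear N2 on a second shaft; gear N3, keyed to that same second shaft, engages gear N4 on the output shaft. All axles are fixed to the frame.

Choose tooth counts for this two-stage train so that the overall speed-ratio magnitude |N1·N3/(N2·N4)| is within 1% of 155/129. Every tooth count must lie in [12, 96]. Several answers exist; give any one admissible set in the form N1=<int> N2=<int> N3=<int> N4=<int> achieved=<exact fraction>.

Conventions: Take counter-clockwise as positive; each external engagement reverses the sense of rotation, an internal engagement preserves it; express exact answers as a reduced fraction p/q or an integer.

design class (target 155/129): fixed-axis compound train
target = 155/129 in lowest terms: an exact hit needs N1·N3 = k·155 and N2·N4 = k·129 for one integer k, every count in [12, 96]; additionally prefer no 1:1 stage (N1 ≠ N2, N3 ≠ N4)
k = 1…3: no 1:1-free in-range split of k·155 and k·129 into factor pairs; take k = 4
k = 4: N1·N3 = 620 = 20·31, N2·N4 = 516 = 12·43
achieved = 20·31/(12·43) = 155/129; |achieved − target| = 0 ≤ 31/2580 ✓

N1=20 N2=12 N3=31 N4=43 achieved=155/129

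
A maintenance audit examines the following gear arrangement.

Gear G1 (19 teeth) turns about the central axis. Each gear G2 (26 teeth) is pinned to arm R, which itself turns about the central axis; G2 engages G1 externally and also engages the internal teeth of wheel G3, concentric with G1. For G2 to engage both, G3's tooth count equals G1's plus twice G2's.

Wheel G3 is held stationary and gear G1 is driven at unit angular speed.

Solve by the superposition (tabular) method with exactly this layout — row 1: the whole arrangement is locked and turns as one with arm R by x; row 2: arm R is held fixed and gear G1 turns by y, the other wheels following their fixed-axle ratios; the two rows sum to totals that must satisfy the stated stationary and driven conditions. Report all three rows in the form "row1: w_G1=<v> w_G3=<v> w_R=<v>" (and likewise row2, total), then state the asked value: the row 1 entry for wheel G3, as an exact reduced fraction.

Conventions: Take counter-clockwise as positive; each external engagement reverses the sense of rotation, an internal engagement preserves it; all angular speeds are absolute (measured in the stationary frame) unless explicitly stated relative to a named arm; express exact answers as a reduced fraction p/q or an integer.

planetary set (19T centre, 26T on arm, 71T internal) — Willis relation
row 1 (train locked, turned with arm): all members turn x
row 2: sun turns y, ring = −(19/71)·y, arm 0
boundary: total ω_ring = x − (19/71)·y = 0 and total ω_sun = x + y = 1  ⇒  y = 71/90, x = 19/90
row 2 ring = −(19/71)·71/90 = -19/90
totals (row 1 + row 2): sun 19/90 + 71/90 = 1, ring 19/90 + (-19/90) = 0, arm 19/90 + 0 = 19/90
asked cell (row1, ring) = 19/90

row1: w_G1=19/90 w_G3=19/90 w_R=19/90
row2: w_G1=71/90 w_G3=-19/90 w_R=0
total: w_G1=1 w_G3=0 w_R=19/90
asked value: 19/90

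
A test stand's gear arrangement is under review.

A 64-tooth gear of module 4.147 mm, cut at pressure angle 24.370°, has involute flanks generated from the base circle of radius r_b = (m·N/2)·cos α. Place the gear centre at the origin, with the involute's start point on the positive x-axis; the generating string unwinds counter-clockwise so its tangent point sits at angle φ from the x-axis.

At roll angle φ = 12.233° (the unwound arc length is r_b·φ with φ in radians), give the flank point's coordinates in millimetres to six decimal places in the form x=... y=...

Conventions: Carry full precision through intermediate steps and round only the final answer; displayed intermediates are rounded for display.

class = single-mesh tooth geometry [base-circle involute, m = 4.147, 64T]
pitch radius r_p = m·N/2 = 4.147·64/2 = 132.704000
base radius r_b = r_p·cos α = 132.704000·cos 24.370° = 120.880052
roll angle φ = 12.233° = 0.21350613 rad
x = r_b·(cos φ + φ·sin φ) = 123.603884
y = r_b·(sin φ − φ·cos φ) = 0.390376

x=123.603884 y=0.390376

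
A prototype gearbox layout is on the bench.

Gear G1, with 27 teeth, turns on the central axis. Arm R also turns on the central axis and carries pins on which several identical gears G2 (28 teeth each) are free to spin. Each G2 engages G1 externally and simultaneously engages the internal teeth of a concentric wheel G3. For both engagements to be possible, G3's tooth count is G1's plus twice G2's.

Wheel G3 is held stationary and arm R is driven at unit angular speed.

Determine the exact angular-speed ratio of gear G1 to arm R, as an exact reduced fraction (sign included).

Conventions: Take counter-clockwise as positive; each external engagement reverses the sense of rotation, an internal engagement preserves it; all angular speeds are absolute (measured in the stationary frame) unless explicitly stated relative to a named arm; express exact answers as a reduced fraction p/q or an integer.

110/27

class = planetary set [G3 = 27+2·28 = 83; Willis about the carrier]
ring teeth: 27 + 2·28 = 83
27(ω_sun−ω_arm) = −83(ω_ring−ω_arm),  ω_ring = 0, ω_arm = 1
ω_sun = 1 − (83/27)(0−1) = 110/27
ω_out/ω_in = 110/27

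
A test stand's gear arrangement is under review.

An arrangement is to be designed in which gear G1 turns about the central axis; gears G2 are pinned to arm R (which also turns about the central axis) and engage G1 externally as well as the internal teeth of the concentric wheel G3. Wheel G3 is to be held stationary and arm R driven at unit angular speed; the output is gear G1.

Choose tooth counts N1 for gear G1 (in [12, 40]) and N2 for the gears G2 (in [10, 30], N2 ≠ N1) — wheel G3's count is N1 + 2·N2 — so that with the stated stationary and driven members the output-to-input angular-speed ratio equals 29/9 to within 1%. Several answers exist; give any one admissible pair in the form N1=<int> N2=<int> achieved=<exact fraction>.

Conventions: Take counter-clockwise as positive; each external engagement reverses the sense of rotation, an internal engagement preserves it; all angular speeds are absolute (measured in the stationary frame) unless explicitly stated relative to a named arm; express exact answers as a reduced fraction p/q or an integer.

planetary set to be sized for 29/9 (Willis relation)
Willis with ω_ring = 0: ω_sun/ω_arm = (N1+N3)/N1; set equal to 29/9  ⇒  N3/N1 = 29/9 − 1 = 20/9
N3 = N1 + 2·N2  ⇒  N2/N1 = (N3/N1 − 1)/2 = (20/9 − 1)/2 = 11/18
smallest multiple with N1 ≥ 12 and N2 ≥ 10: k = 1  ⇒  N1 = 1·18 = 18, N2 = 1·11 = 11 (N1 ≤ 40, N2 ≤ 30, N2 ≠ N1 ✓), N3 = 18 + 2·11 = 40
check: (N1+N3)/N1 with N1 = 18, N3 = 40 gives 29/9; |achieved − target| = 0 ≤ 29/900 ✓

N1=18 N2=11 achieved=29/9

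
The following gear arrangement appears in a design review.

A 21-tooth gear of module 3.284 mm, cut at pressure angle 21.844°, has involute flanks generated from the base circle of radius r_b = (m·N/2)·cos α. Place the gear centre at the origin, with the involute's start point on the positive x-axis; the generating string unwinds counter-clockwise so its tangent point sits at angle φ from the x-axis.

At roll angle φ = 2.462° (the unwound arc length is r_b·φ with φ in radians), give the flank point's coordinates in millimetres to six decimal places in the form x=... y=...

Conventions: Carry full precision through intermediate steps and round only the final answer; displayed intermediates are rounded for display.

recognized (one wheel, involute flank): single-mesh tooth geometry, m = 3.284, N = 21
pitch radius r_p = m·N/2 = 3.284·21/2 = 34.482000
base radius r_b = r_p·cos α = 34.482000·cos 21.844° = 32.006205
roll angle φ = 2.462° = 0.04297001 rad
x = r_b·(cos φ + φ·sin φ) = 32.035740
y = r_b·(sin φ − φ·cos φ) = 0.000846

x=32.035740 y=0.000846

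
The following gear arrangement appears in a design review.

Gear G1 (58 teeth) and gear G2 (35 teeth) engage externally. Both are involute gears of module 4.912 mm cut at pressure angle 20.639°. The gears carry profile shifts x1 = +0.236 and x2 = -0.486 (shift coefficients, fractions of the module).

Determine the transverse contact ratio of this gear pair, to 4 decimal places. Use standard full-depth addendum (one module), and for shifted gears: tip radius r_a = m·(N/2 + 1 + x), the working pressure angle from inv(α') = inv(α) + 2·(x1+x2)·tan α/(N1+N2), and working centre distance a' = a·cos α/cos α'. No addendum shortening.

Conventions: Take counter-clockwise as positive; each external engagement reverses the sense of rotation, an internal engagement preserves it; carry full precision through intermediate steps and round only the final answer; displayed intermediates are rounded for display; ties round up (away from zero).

topology: single-mesh involute geometry — m = 4.912, 58T/35T pair
base radii: r_b1 = 133.305663, r_b2 = 80.443072
tip radii: r_a1 = 148.519232, r_a2 = 88.484768
inv(α') = inv(20.639°) + 2·(+0.236-0.486)·tan α/(58+35) = 0.01440882  ⇒  α' = 19.78312°
a' = a·cos α / cos α' = 228.4080·cos 20.639°/cos 19.78312° = 227.155328
action lengths: √(r_a1²−r_b1²) = 65.479482, √(r_a2²−r_b2²) = 36.857377
base pitch p_b = π·m·cos α = 14.441107
CR = (65.479482 + 36.857377 − 227.155328·sin 19.78312°)/14.441107 = 1.762586
contact ratio ≈ 1.7626

1.7626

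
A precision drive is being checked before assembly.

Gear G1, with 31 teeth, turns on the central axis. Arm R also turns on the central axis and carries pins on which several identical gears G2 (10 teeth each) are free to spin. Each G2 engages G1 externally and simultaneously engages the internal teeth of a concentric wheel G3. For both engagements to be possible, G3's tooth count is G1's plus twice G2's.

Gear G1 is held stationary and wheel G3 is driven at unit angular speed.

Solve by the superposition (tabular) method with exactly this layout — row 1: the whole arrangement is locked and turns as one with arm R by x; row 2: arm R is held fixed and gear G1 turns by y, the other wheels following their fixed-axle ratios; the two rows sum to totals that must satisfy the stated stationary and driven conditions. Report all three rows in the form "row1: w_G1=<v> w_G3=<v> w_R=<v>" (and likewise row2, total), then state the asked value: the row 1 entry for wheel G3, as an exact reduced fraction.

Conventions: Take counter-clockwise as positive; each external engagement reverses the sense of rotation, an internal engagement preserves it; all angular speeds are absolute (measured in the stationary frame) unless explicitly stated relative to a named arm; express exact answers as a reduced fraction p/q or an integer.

planetary set (31T centre, 10T on arm, 51T internal) — Willis relation
row 1 (train locked, turned with arm): all members turn x
row 2: sun turns y, ring = −(31/51)·y, arm 0
boundary: total ω_sun = x + y = 0 and total ω_ring = x − (31/51)·y = 1  ⇒  y = -51/82, x = 51/82
row 2 ring = −(31/51)·(-51/82) = 31/82
totals (row 1 + row 2): sun 51/82 + (-51/82) = 0, ring 51/82 + 31/82 = 1, arm 51/82 + 0 = 51/82
asked cell (row1, ring) = 51/82

row1: w_G1=51/82 w_G3=51/82 w_R=51/82
row2: w_G1=-51/82 w_G3=31/82 w_R=0
total: w_G1=0 w_G3=1 w_R=51/82
asked value: 51/82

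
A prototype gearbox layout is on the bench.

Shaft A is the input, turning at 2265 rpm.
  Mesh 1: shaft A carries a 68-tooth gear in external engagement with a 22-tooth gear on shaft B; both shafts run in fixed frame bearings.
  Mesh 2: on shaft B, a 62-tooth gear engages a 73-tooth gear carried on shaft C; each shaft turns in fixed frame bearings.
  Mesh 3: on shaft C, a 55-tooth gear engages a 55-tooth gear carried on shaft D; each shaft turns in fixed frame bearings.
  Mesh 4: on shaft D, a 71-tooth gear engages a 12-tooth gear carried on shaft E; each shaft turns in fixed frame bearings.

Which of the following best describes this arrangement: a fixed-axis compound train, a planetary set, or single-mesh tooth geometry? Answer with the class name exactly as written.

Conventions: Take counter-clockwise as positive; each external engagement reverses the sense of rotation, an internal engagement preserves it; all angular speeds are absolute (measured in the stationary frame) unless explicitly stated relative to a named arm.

recognized (5 fixed axles, 4 meshes): fixed-axis compound train
classification: fixed-axis compound train

fixed-axis compound train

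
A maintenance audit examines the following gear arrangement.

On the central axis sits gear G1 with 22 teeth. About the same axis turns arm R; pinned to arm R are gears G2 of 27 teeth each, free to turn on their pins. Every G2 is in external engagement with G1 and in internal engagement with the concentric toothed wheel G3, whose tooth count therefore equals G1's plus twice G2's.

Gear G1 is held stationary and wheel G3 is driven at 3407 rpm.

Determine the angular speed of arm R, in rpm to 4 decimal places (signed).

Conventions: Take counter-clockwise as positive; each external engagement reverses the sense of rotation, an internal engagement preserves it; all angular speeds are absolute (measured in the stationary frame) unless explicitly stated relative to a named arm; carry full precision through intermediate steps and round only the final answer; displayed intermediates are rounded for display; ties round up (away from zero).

+2642.1633 rpm

planetary set (22T centre, 27T on arm, 76T internal) — Willis relation
normalise by the input: solve with ω_ring = 1, then scale by 3407 rpm
ring teeth: 22 + 2·27 = 76
22(ω_sun−ω_arm) = −76(ω_ring−ω_arm),  ω_sun = 0, ω_ring = 1
22(0−ω_arm) = −76(1−ω_arm)  ⇒  98·ω_arm = 76  ⇒  ω_arm = 38/49
scale: ω_arm = 38/49 × 3407 rpm = +2642.1633 rpm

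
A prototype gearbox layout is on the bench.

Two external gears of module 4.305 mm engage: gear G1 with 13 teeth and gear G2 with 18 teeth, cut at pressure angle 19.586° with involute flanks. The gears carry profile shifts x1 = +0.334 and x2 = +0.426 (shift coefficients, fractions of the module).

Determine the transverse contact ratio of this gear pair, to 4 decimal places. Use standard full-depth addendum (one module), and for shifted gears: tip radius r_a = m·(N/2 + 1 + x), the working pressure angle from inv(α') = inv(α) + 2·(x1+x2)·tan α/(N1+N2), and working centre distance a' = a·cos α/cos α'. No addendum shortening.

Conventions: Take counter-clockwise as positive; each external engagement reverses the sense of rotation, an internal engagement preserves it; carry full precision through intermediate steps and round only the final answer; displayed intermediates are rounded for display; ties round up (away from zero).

1.3604

recognized (one external pair, fixed centres): single-mesh tooth geometry, m = 4.305, N1 = 13, N2 = 18
base radii: r_b1 = 26.363416, r_b2 = 36.503191
tip radii: r_a1 = 33.725370, r_a2 = 44.883930
inv(α') = inv(19.586°) + 2·(+0.334+0.426)·tan α/(13+18) = 0.03141459  ⇒  α' = 25.37286°
a' = a·cos α / cos α' = 66.7275·cos 19.586°/cos 25.37286° = 69.578234
action lengths: √(r_a1²−r_b1²) = 21.032615, √(r_a2²−r_b2²) = 26.116743
base pitch p_b = π·m·cos α = 12.742017
CR = (21.032615 + 26.116743 − 69.578234·sin 25.37286°)/12.742017 = 1.360427
contact ratio ≈ 1.3604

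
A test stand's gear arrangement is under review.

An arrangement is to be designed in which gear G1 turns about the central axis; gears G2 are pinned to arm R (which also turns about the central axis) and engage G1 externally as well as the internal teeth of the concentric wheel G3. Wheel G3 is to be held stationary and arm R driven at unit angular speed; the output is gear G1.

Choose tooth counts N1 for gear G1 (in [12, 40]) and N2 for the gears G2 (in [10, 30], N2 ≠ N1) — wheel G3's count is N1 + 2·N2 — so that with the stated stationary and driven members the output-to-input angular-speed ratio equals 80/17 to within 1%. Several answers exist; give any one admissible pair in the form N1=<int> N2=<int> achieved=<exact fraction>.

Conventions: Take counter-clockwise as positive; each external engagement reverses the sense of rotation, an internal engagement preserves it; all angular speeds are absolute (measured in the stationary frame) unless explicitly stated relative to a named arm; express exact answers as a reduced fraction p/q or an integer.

N1=17 N2=23 achieved=80/17

planetary set to be sized for 80/17 (Willis relation)
Willis with ω_ring = 0: ω_sun/ω_arm = (N1+N3)/N1; set equal to 80/17  ⇒  N3/N1 = 80/17 − 1 = 63/17
N3 = N1 + 2·N2  ⇒  N2/N1 = (N3/N1 − 1)/2 = (63/17 − 1)/2 = 23/17
smallest multiple with N1 ≥ 12 and N2 ≥ 10: k = 1  ⇒  N1 = 1·17 = 17, N2 = 1·23 = 23 (N1 ≤ 40, N2 ≤ 30, N2 ≠ N1 ✓), N3 = 17 + 2·23 = 63
check: (N1+N3)/N1 with N1 = 17, N3 = 63 gives 80/17; |achieved − target| = 0 ≤ 4/85 ✓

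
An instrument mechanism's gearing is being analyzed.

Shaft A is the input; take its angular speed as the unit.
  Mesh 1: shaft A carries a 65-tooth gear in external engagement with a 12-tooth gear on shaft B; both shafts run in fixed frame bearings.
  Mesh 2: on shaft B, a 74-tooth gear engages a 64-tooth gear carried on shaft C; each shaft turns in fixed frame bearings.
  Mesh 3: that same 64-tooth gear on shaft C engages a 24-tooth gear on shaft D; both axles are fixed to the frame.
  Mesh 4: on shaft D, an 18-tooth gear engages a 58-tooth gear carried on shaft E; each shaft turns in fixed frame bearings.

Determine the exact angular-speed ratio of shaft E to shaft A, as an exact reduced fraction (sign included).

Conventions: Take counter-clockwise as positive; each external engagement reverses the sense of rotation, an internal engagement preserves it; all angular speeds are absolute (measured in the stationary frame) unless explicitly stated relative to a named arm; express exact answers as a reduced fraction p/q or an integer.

class = fixed-axis compound train [4 meshes; 4 ratios multiply, 4 sense flips]
mesh 1 [65T→12T]: running ratio 65/12, sense −
mesh 2 [74T→64T]: running ratio 2405/384, sense +
mesh 3 [64T→24T]: running ratio 2405/144, sense −
mesh 4 [18T→58T]: running ratio 2405/464, sense +
ω_out/ω_in = 2405/464

2405/464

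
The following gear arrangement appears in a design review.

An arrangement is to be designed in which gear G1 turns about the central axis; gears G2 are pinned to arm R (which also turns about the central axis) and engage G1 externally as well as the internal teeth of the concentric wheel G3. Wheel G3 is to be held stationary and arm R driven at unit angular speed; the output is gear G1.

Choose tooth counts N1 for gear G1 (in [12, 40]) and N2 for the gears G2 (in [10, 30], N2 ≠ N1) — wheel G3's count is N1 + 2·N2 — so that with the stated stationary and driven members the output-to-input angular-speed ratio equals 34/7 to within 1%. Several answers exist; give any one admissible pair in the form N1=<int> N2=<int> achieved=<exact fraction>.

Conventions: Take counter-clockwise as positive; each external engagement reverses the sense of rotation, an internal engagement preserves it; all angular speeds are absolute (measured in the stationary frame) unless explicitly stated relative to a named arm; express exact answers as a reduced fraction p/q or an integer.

class = planetary set [ratio 34/7 wanted; Willis about the carrier]
Willis with ω_ring = 0: ω_sun/ω_arm = (N1+N3)/N1; set equal to 34/7  ⇒  N3/N1 = 34/7 − 1 = 27/7
N3 = N1 + 2·N2  ⇒  N2/N1 = (N3/N1 − 1)/2 = (27/7 − 1)/2 = 10/7
smallest multiple with N1 ≥ 12 and N2 ≥ 10: k = 2  ⇒  N1 = 2·7 = 14, N2 = 2·10 = 20 (N1 ≤ 40, N2 ≤ 30, N2 ≠ N1 ✓), N3 = 14 + 2·20 = 54
check: (N1+N3)/N1 with N1 = 14, N3 = 54 gives 34/7; |achieved − target| = 0 ≤ 17/350 ✓

N1=14 N2=20 achieved=34/7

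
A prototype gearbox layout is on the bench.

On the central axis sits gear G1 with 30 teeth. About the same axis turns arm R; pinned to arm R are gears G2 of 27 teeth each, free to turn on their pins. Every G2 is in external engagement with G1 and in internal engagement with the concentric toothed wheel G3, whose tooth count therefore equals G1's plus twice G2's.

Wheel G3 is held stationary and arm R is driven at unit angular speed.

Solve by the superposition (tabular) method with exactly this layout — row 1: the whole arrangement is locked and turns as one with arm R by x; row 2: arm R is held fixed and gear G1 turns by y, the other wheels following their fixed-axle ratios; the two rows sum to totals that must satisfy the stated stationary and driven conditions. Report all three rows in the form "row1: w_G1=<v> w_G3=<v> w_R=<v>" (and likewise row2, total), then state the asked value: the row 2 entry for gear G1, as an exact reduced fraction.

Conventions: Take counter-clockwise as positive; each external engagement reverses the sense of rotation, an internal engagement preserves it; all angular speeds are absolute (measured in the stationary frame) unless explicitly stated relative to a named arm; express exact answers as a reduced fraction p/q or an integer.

class = planetary set [G3 = 30+2·27 = 84; Willis about the carrier]
row 1: whole set turns with the arm by x
row 2 (arm held, sun turns y): ω_ring = −(30/84)·y, ω_arm = 0
boundary: total ω_ring = x − (30/84)·y = 0 and total ω_arm = x = 1  ⇒  y = 14/5, x = 1
row 2 ring = −(30/84)·14/5 = -1
totals (row 1 + row 2): sun 1 + 14/5 = 19/5, ring 1 + (-1) = 0, arm 1 + 0 = 1
asked cell (row2, sun) = 14/5

row1: w_G1=1 w_G3=1 w_R=1
row2: w_G1=14/5 w_G3=-1 w_R=0
total: w_G1=19/5 w_G3=0 w_R=1
asked value: 14/5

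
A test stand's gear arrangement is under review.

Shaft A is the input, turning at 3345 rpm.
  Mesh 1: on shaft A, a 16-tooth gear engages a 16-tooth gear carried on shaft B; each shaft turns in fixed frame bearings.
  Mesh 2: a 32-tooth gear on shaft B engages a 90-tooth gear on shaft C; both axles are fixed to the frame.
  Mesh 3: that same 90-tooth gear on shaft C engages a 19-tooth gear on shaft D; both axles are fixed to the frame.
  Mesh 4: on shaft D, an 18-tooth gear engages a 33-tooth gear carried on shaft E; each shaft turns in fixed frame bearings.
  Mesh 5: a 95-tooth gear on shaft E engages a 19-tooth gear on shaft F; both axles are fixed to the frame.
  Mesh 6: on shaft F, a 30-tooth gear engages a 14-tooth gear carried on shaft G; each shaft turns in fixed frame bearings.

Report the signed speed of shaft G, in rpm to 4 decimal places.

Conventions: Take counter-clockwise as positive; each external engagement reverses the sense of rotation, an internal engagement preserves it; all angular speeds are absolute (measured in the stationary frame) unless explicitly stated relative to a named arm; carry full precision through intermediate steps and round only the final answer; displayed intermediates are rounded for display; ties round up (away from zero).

+32924.1285 rpm

class = fixed-axis compound train [6 meshes; 6 ratios multiply, 6 sense flips]
mesh 1 [16T→16T]: ω = 3345.0000×16/16 = 3345.0000 rpm, sense flips to −
mesh 2 [32T→90T]: ω = 3345.0000×32/90 = 1189.3333 rpm, sense flips to +
mesh 3 [90T→19T]: ω = 1189.3333×90/19 = 5633.6842 rpm, sense flips to −
mesh 4 [18T→33T]: ω = 5633.6842×18/33 = 3072.9187 rpm, sense flips to +
mesh 5 [95T→19T]: ω = 3072.9187×95/19 = 15364.5933 rpm, sense flips to −
mesh 6 [30T→14T]: ω = 15364.5933×30/14 = 32924.1285 rpm, sense flips to +
signed output speed = +32924.1285 rpm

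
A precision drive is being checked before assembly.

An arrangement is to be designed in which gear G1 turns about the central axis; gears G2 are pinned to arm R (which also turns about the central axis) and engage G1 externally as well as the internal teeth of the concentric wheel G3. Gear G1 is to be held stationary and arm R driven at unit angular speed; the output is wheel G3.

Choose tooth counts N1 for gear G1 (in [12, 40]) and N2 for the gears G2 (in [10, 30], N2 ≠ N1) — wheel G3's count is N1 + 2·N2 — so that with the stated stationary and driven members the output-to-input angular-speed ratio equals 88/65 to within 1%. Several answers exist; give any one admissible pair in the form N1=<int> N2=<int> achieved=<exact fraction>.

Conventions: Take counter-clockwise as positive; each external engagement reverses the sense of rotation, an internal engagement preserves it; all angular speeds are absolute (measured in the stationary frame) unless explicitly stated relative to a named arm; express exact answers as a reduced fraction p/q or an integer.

N1=23 N2=21 achieved=88/65

topology: planetary set — design target 88/65, arm = carrier (Willis)
Willis with ω_sun = 0: ω_ring/ω_arm = (N1+N3)/N3; set equal to 88/65  ⇒  N3/N1 = 1/(88/65 − 1) = 65/23
N3 = N1 + 2·N2  ⇒  N2/N1 = (N3/N1 − 1)/2 = (65/23 − 1)/2 = 21/23
smallest multiple with N1 ≥ 12 and N2 ≥ 10: k = 1  ⇒  N1 = 1·23 = 23, N2 = 1·21 = 21 (N1 ≤ 40, N2 ≤ 30, N2 ≠ N1 ✓), N3 = 23 + 2·21 = 65
check: (N1+N3)/N3 with N1 = 23, N3 = 65 gives 88/65; |achieved − target| = 0 ≤ 22/1625 ✓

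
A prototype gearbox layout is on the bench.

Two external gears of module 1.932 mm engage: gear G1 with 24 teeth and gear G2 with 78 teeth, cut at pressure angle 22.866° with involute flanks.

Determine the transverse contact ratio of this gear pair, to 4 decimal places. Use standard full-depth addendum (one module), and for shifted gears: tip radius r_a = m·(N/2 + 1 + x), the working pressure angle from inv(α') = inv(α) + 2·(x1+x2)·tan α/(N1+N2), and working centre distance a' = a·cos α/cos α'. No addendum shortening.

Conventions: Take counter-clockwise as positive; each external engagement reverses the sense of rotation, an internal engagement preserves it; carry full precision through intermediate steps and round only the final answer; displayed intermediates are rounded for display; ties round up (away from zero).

recognized (one external pair, fixed centres): single-mesh tooth geometry, m = 1.932, N1 = 24, N2 = 78
base radii: r_b1 = 21.362112, r_b2 = 69.426864
tip radii: r_a1 = 25.116000, r_a2 = 77.280000
no profile shift: α' = α, a' = a
action lengths: √(r_a1²−r_b1²) = 13.208846, √(r_a2²−r_b2²) = 33.942730
base pitch p_b = π·m·cos α = 5.592588
CR = (13.208846 + 33.942730 − 98.532000·sin 22.86600°)/5.592588 = 1.585006
contact ratio ≈ 1.5850

1.5850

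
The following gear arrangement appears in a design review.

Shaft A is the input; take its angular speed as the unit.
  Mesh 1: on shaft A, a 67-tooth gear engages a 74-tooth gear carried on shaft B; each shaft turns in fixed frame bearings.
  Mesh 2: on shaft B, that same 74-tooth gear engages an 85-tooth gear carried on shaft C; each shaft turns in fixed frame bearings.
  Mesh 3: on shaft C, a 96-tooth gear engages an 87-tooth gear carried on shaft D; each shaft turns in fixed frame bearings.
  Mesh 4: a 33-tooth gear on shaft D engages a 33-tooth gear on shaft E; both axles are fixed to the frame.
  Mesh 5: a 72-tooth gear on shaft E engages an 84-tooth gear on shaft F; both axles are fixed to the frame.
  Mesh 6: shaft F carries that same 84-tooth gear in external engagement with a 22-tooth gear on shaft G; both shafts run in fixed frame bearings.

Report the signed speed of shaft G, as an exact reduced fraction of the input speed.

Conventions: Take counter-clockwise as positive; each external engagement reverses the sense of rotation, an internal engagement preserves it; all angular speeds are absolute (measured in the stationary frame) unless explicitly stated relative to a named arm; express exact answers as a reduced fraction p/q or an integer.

77184/27115

6-mesh fixed-axis compound train (all bearings frame-fixed)
mesh 1 [67T→74T]: |ω|/ω_in = 1×67/74 = 67/74, sense flips to −
mesh 2 [74T→85T]: |ω|/ω_in = (67/74)×74/85 = 67/85, sense flips to +
mesh 3 [96T→87T]: |ω|/ω_in = (67/85)×96/87 = 2144/2465, sense flips to −
mesh 4 [33T→33T]: |ω|/ω_in = (2144/2465)×33/33 = 2144/2465, sense flips to +
mesh 5 [72T→84T]: |ω|/ω_in = (2144/2465)×72/84 = 12864/17255, sense flips to −
mesh 6 [84T→22T]: |ω|/ω_in = (12864/17255)×84/22 = 77184/27115, sense flips to +
signed output speed (× input speed) = 77184/27115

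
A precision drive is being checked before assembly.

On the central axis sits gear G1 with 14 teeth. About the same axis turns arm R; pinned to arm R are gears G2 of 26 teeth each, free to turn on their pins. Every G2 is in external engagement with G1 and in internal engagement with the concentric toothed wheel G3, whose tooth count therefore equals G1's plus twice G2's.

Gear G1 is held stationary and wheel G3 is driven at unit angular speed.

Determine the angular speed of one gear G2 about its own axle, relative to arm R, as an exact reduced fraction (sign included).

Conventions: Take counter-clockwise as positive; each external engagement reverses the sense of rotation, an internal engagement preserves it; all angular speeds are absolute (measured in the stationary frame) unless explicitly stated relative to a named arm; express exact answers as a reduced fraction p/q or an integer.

231/520

planetary set (14T centre, 26T on arm, 66T internal) — Willis relation
ring teeth: 14 + 2·26 = 66
14(ω_sun−ω_arm) = −66(ω_ring−ω_arm),  ω_sun = 0, ω_ring = 1
14(0−ω_arm) = −66(1−ω_arm)  ⇒  80·ω_arm = 66  ⇒  ω_arm = 33/40
sun–planet mesh: 14·(0−33/40) = −26·(ω_p−ω_arm)  ⇒  ω_p−ω_arm = 231/520
exact speed ratio = 231/520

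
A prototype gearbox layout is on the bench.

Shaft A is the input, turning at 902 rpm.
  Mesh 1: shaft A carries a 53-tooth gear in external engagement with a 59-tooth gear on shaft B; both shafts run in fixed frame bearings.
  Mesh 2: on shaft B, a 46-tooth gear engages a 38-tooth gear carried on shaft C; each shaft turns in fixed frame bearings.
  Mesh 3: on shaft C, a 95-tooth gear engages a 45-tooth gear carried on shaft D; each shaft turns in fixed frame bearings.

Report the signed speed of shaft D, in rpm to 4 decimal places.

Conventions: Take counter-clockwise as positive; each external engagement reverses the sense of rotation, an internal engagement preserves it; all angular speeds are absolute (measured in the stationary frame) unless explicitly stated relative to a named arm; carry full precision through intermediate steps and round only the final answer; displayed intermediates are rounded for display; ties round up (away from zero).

3-mesh fixed-axis compound train (all bearings frame-fixed)
mesh 1 [53T→59T]: ω = 902.0000×53/59 = 810.2712 rpm, sense flips to −
mesh 2 [46T→38T]: ω = 810.2712×46/38 = 980.8546 rpm, sense flips to +
mesh 3 [95T→45T]: ω = 980.8546×95/45 = 2070.6930 rpm, sense flips to −
signed output speed = -2070.6930 rpm

-2070.6930 rpm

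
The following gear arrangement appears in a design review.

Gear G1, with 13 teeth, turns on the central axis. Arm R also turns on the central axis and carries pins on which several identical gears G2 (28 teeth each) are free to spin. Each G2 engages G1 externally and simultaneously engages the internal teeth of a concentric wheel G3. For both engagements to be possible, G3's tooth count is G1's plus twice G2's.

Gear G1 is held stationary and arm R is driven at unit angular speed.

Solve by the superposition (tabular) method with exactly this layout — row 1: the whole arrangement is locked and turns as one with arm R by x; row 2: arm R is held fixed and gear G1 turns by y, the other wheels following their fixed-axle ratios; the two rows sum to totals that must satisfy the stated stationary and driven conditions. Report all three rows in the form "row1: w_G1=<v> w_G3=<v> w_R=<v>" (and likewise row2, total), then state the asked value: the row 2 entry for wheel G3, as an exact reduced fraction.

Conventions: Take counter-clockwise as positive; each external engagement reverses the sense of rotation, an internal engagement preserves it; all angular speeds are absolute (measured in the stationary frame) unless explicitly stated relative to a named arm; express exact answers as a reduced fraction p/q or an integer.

row1: w_G1=1 w_G3=1 w_R=1
row2: w_G1=-1 w_G3=13/69 w_R=0
total: w_G1=0 w_G3=82/69 w_R=1
asked value: 13/69

recognized (axles ride arm R): planetary set, 13/28/69 teeth
row 1: whole set turns with the arm by x
row 2: sun turns y, ring = −(13/69)·y, arm 0
boundary: total ω_sun = x + y = 0 and total ω_arm = x = 1  ⇒  y = -1, x = 1
row 2 ring = −(13/69)·(-1) = 13/69
totals (row 1 + row 2): sun 1 + (-1) = 0, ring 1 + 13/69 = 82/69, arm 1 + 0 = 1
asked cell (row2, ring) = 13/69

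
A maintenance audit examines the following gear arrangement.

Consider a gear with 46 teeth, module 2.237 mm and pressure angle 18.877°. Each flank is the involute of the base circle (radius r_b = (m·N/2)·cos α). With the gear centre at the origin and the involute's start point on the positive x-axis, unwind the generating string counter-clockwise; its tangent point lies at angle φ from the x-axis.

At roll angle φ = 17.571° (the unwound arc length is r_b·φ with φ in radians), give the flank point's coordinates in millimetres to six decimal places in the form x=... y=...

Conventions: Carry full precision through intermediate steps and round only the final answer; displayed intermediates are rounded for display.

x=50.919472 y=0.463654

recognized (one wheel, involute flank): single-mesh tooth geometry, m = 2.237, N = 46
pitch radius r_p = m·N/2 = 2.237·46/2 = 51.451000
base radius r_b = r_p·cos α = 51.451000·cos 18.877° = 48.683724
roll angle φ = 17.571° = 0.30667180 rad
x = r_b·(cos φ + φ·sin φ) = 50.919472
y = r_b·(sin φ − φ·cos φ) = 0.463654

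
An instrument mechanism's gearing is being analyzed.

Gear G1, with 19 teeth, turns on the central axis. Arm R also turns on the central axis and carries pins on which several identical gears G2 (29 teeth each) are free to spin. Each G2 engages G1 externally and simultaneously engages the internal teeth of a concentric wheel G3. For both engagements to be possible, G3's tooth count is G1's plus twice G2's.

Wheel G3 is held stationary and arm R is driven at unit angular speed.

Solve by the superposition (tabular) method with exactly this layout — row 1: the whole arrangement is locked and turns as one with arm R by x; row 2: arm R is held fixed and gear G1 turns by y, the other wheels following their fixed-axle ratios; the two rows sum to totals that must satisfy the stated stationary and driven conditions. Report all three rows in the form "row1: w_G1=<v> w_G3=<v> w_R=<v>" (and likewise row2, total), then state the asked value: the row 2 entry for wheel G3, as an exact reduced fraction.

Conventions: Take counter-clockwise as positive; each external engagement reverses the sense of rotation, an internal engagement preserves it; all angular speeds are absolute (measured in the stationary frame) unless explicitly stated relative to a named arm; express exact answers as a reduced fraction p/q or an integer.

row1: w_G1=1 w_G3=1 w_R=1
row2: w_G1=77/19 w_G3=-1 w_R=0
total: w_G1=96/19 w_G3=0 w_R=1
asked value: -1

topology: planetary set — G1 19T / G2 29T / G3 77T, arm = carrier (Willis)
row 1: whole set turns with the arm by x
row 2 — arm fixed, fixed-axis ratios: sun y, ring −(19/77)·y, arm 0
boundary: total ω_ring = x − (19/77)·y = 0 and total ω_arm = x = 1  ⇒  y = 77/19, x = 1
row 2 ring = −(19/77)·77/19 = -1
totals (row 1 + row 2): sun 1 + 77/19 = 96/19, ring 1 + (-1) = 0, arm 1 + 0 = 1
asked cell (row2, ring) = -1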